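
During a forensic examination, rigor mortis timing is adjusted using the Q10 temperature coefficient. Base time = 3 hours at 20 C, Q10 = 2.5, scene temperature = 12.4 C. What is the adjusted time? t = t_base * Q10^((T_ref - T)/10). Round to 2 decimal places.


Rigor mortis time adjustment:
Exponent = (T_ref - T_actual) / 10 = (20 - 12.4) / 10 = 0.76
Q10 factor = 2.5^0.76 = 2.00648
t_adjusted = 3 * 2.00648 = 6.02 hours

6.02


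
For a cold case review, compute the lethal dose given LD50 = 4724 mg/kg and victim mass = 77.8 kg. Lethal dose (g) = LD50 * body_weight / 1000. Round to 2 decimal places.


Lethal dose calculation:
Lethal dose = LD50 * body_weight / 1000
= 4724 * 77.8 / 1000
= 367527.2 / 1000
= 367.53 g

367.53


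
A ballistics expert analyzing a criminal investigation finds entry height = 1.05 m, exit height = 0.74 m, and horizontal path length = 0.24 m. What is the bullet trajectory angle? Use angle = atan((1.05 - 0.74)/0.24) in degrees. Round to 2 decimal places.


Bullet trajectory angle:
Height difference = 1.05 - 0.74 = 0.31 m
angle = atan(0.31 / 0.24)
angle = atan(1.291667)
angle = 52.25 degrees

52.25


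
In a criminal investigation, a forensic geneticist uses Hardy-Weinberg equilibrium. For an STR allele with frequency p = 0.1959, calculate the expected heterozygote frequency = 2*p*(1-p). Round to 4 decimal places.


Hardy-Weinberg heterozygote frequency:
q = 1 - p = 1 - 0.1959 = 0.8041
2pq = 2 * 0.1959 * 0.8041 = 0.3150

0.3150


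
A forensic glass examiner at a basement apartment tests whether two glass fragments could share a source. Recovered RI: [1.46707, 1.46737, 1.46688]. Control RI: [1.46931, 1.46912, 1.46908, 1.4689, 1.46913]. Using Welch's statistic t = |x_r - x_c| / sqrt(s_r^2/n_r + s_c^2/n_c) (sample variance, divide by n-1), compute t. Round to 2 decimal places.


Welch's t-criterion for glass RI comparison:
Recovered mean = sum / n_r = 4.40132 / 3 = 1.4671067
Control mean = sum / n_c = 7.34554 / 5 = 1.469108
Recovered sample variance s_r^2 = 6.10333e-08
Control sample variance s_c^2 = 2.137e-08
Welch SE (unpooled) = sqrt(s_r^2/n_r + s_c^2/n_c) = sqrt(2.03444e-08 + 4.274e-09) = sqrt(2.46184e-08) = 0.000156903
|mean_r - mean_c| = 0.00200133
t = 0.00200133 / 0.000156903 = 12.76

12.76


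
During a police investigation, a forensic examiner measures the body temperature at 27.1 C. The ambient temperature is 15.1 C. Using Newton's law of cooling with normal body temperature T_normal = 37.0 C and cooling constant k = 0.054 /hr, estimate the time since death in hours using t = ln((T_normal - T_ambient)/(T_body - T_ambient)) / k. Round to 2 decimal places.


Using Newton's law of cooling:
t = ln((T_normal - T_ambient) / (T_body - T_ambient)) / k
T_normal - T_ambient = 21.9
T_body - T_ambient = 12.0
Ratio = 1.825
ln(ratio) = 0.60158
t = 0.60158 / 0.054 = 11.14 hours

11.14


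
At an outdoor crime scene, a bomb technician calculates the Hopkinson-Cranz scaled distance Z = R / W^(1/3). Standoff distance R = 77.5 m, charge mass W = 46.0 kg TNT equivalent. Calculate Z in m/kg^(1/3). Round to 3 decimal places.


Scaled distance calculation:
W^(1/3) = 46.0^(1/3) = 3.583048
Z = R / W^(1/3) = 77.5 / 3.583048
Z = 21.630 m/kg^(1/3)

21.630


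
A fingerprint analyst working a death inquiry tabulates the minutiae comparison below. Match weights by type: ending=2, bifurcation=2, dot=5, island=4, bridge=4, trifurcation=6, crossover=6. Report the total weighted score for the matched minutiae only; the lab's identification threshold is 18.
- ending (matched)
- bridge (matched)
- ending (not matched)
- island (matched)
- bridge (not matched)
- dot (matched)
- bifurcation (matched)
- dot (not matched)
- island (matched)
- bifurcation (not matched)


Weighted minutiae match score:
  ending: matched, +2 (running total 2)
  bridge: matched, +4 (running total 6)
  ending: not matched, +0
  island: matched, +4 (running total 10)
  bridge: not matched, +0
  dot: matched, +5 (running total 15)
  bifurcation: matched, +2 (running total 17)
  dot: not matched, +0
  island: matched, +4 (running total 21)
  bifurcation: not matched, +0
Total score = 21
Threshold = 18; verdict = identification

21


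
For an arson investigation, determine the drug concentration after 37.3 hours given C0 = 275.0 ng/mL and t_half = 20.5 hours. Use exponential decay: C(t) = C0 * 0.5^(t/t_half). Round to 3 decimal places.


Drug concentration decay:
Number of half-lives = t / t_half = 37.3 / 20.5 = 1.819512
Decay factor = 0.5^1.819512 = 0.28331679
C(t) = 275.0 * 0.28331679 = 77.912 ng/mL

77.912


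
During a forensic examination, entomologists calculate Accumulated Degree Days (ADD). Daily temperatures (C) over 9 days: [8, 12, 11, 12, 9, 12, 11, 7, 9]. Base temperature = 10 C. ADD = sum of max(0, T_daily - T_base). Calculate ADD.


Computing ADD day by day:
Day 1: max(0, 8 - 10) = 0
Day 2: max(0, 12 - 10) = 2
Day 3: max(0, 11 - 10) = 1
Day 4: max(0, 12 - 10) = 2
Day 5: max(0, 9 - 10) = 0
Day 6: max(0, 12 - 10) = 2
Day 7: max(0, 11 - 10) = 1
Day 8: max(0, 7 - 10) = 0
Day 9: max(0, 9 - 10) = 0
Total ADD = 8

8


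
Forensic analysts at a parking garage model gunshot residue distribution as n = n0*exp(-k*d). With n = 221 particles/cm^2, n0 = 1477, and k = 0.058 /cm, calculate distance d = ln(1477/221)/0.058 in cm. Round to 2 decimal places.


GSR distance calculation:
n0/n = 1477 / 221 = 6.683258
ln(n0/n) = 1.899606
d = 1.899606 / 0.058 = 32.75 cm

32.75


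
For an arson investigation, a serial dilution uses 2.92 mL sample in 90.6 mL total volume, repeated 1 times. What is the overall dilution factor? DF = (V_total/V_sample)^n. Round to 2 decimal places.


Dilution factor calculation:
Single dilution = V_total / V_sample = 90.6 / 2.92 ≈ 31.027397
Number of dilutions = 1
Total DF = (90.6 / 2.92)^1 (full precision, rounded at the end) = 31.03

31.03


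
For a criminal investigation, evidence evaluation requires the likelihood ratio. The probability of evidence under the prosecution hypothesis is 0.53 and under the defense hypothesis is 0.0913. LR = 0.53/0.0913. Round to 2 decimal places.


Likelihood ratio calculation:
LR = P(E|Hp) / P(E|Hd)
LR = 0.53 / 0.0913
LR = 5.81

5.81


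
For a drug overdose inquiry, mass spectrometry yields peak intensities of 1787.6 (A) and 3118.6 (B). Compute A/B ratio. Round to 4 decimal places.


Spectral peak ratio:
Peak A = 1787.6 counts
Peak B = 3118.6 counts
Ratio = 1787.6 / 3118.6 = 0.5732

0.5732


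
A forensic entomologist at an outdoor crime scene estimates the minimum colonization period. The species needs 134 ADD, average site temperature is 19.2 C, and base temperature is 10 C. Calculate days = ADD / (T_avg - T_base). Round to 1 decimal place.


Insect development time:
Effective temperature = avg_temp - T_base = 19.2 - 10 = 9.2 C
Days = ADD / effective_temp = 134 / 9.2 = 14.6 days

14.6


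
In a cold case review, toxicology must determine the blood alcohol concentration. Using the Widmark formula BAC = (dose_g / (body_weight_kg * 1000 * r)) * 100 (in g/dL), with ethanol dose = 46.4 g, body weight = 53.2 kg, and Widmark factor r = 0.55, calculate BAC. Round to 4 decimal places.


Applying the Widmark formula:
BAC = (dose_g / (body_wt * 1000 * r)) * 100
Denominator = 53.2 * 1000 * 0.55 = 29260
BAC = (46.4 / 29260) * 100
BAC = 0.1586 g/dL

0.1586


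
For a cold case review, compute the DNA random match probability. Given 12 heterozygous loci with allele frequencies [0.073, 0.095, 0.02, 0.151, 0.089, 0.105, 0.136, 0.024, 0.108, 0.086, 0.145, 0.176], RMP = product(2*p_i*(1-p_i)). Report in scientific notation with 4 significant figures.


Computing RMP for 12 loci:
Locus 1: 2 * 0.073 * 0.927 = 0.135342
Locus 2: 2 * 0.095 * 0.905 = 0.17195
Locus 3: 2 * 0.02 * 0.98 = 0.0392
Locus 4: 2 * 0.151 * 0.849 = 0.256398
Locus 5: 2 * 0.089 * 0.911 = 0.162158
Locus 6: 2 * 0.105 * 0.895 = 0.18795
Locus 7: 2 * 0.136 * 0.864 = 0.235008
Locus 8: 2 * 0.024 * 0.976 = 0.046848
Locus 9: 2 * 0.108 * 0.892 = 0.192672
Locus 10: 2 * 0.086 * 0.914 = 0.157208
Locus 11: 2 * 0.145 * 0.855 = 0.24795
Locus 12: 2 * 0.176 * 0.824 = 0.290048
RMP = 1.710e-10

1.710e-10


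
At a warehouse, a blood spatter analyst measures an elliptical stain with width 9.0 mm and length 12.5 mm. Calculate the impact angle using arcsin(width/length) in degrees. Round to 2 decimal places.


Blood spatter impact angle calculation:
width / length = 9.0 / 12.5 = 0.72
angle = arcsin(0.72)
angle = 46.05 degrees

46.05


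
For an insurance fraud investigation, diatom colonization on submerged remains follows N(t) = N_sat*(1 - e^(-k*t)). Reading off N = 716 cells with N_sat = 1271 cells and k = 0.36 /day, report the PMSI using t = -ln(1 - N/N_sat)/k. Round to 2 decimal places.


PMSI from diatom colonization curve:
N / N_sat = 716 / 1271 = 0.563336
1 - N/N_sat = 0.436664
ln(1 - N/N_sat) = -0.828591
t = -ln(1 - N/N_sat) / k = -(-0.828591) / 0.36 = 2.30 days

2.30


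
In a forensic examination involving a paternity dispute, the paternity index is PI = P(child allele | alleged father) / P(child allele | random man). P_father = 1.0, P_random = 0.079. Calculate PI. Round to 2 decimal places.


Paternity Index calculation:
PI = P(allele|father) / P(allele|random)
PI = 1.0 / 0.079
PI = 12.66

12.66


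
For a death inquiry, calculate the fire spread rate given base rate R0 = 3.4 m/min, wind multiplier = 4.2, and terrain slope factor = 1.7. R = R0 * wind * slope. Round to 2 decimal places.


Fire spread rate calculation:
R = R0 * wind_factor * slope_factor
= 3.4 * 4.2 * 1.7
= 14.28 * 1.7
= 24.28 m/min

24.28


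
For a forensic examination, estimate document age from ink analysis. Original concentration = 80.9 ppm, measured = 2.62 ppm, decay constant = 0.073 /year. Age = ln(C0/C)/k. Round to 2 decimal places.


Document age estimation:
C0/C = 80.9 / 2.62 = 30.877863
ln(C0/C) = 3.43004
t = 3.43004 / 0.073 = 46.99 years

46.99


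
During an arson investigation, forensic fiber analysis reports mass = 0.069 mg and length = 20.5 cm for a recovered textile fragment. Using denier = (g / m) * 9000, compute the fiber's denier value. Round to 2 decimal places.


Denier calculation:
Mass in grams = 0.069 mg / 1000 = 0.000069 g
Length in meters = 20.5 cm / 100 = 0.205 m
Linear density = mass / length = 0.000069 / 0.205 = 0.00033659 g/m
Denier = (g/m) * 9000 = 0.00033659 * 9000 = 3.03

3.03


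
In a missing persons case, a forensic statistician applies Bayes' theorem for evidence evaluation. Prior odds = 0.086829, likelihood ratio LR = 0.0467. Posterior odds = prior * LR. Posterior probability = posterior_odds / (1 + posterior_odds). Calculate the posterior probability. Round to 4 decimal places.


Bayesian evidence evaluation:
Posterior odds = prior_odds * LR = 0.086829 * 0.0467 = 0.004054914
Posterior probability = posterior_odds / (1 + posterior_odds)
= 0.004054914 / (1 + 0.004054914)
= 0.004054914 / 1.004054914
= 0.0040

0.0040


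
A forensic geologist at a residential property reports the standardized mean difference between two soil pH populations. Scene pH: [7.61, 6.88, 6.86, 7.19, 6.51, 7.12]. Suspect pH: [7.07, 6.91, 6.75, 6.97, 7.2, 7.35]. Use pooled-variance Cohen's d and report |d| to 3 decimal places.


Pooled-variance Cohen's d for soil pH comparison:
Scene mean = 42.17 / 6 = 7.028333
Suspect mean = 42.25 / 6 = 7.041667
Scene sample variance s_s^2 = 0.138377
Suspect sample variance s_c^2 = 0.045697
Pooled variance = ((n_s-1)*s_s^2 + (n_c-1)*s_c^2) / (n_s + n_c - 2) = 0.092037
Pooled SD = sqrt(0.092037) = 0.303376
Mean difference = -0.013333
|d| = |-0.013333| / 0.303376 = 0.044

0.044


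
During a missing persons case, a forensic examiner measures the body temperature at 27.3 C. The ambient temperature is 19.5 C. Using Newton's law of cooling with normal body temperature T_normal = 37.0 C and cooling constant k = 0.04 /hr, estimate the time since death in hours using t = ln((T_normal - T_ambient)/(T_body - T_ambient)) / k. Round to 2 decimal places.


Using Newton's law of cooling:
t = ln((T_normal - T_ambient) / (T_body - T_ambient)) / k
T_normal - T_ambient = 17.5
T_body - T_ambient = 7.8
Ratio = 2.24359
ln(ratio) = 0.808077
t = 0.808077 / 0.04 = 20.20 hours

20.20


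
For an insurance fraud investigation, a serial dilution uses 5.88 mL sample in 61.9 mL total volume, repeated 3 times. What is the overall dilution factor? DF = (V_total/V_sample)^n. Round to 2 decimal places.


Dilution factor calculation:
Single dilution = V_total / V_sample = 61.9 / 5.88 ≈ 10.527211
Number of dilutions = 3
Total DF = (61.9 / 5.88)^3 (full precision, rounded at the end) = 1166.65

1166.65


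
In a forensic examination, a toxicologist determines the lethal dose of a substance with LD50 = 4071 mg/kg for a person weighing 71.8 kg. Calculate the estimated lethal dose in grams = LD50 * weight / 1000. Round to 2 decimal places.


Lethal dose calculation:
Lethal dose = LD50 * body_weight / 1000
= 4071 * 71.8 / 1000
= 292297.8 / 1000
= 292.30 g

292.30


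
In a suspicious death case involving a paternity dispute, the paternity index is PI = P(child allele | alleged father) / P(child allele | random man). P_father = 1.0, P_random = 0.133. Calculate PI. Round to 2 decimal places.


Paternity Index calculation:
PI = P(allele|father) / P(allele|random)
PI = 1.0 / 0.133
PI = 7.52

7.52


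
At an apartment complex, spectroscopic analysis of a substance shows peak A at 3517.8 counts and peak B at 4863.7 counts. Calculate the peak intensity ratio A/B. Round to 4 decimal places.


Spectral peak ratio:
Peak A = 3517.8 counts
Peak B = 4863.7 counts
Ratio = 3517.8 / 4863.7 = 0.7233

0.7233


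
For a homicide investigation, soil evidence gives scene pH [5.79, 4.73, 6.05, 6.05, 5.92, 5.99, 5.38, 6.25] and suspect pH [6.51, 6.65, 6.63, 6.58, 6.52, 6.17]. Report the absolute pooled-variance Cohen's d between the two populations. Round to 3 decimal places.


Pooled-variance Cohen's d for soil pH comparison:
Scene mean = 46.16 / 8 = 5.77
Suspect mean = 39.06 / 6 = 6.51
Scene sample variance s_s^2 = 0.241743
Suspect sample variance s_c^2 = 0.03092
Pooled variance = ((n_s-1)*s_s^2 + (n_c-1)*s_c^2) / (n_s + n_c - 2) = 0.1539
Pooled SD = sqrt(0.1539) = 0.392301
Mean difference = -0.74
|d| = |-0.74| / 0.392301 = 1.886

1.886


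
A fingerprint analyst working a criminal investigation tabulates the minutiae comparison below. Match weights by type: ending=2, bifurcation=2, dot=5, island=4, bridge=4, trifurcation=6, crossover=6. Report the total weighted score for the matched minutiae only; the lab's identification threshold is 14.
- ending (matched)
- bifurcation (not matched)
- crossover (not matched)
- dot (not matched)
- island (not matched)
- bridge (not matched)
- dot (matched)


Weighted minutiae match score:
  ending: matched, +2 (running total 2)
  bifurcation: not matched, +0
  crossover: not matched, +0
  dot: not matched, +0
  island: not matched, +0
  bridge: not matched, +0
  dot: matched, +5 (running total 7)
Total score = 7
Threshold = 14; verdict = inconclusive

7


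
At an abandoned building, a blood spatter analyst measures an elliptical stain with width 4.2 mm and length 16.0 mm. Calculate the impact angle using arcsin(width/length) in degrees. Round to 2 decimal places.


Blood spatter impact angle calculation:
width / length = 4.2 / 16.0 = 0.2625
angle = arcsin(0.2625)
angle = 15.22 degrees

15.22


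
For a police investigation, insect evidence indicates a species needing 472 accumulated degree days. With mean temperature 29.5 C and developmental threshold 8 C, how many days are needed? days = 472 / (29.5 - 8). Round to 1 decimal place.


Insect development time:
Effective temperature = avg_temp - T_base = 29.5 - 8 = 21.5 C
Days = ADD / effective_temp = 472 / 21.5 = 22.0 days

22.0


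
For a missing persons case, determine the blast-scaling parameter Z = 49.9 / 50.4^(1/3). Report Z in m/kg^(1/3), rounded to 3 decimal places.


Scaled distance calculation:
W^(1/3) = 50.4^(1/3) = 3.69383
Z = R / W^(1/3) = 49.9 / 3.69383
Z = 13.509 m/kg^(1/3)

13.509


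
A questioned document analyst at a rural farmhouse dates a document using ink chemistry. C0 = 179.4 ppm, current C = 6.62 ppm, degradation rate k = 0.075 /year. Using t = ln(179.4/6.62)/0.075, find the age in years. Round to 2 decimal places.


Document age estimation:
C0/C = 179.4 / 6.62 = 27.099698
ln(C0/C) = 3.299523
t = 3.299523 / 0.075 = 43.99 years

43.99


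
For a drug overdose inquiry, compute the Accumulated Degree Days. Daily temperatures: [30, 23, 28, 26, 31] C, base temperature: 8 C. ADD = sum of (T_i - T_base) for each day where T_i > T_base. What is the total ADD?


Computing ADD day by day:
Day 1: max(0, 30 - 8) = 22
Day 2: max(0, 23 - 8) = 15
Day 3: max(0, 28 - 8) = 20
Day 4: max(0, 26 - 8) = 18
Day 5: max(0, 31 - 8) = 23
Total ADD = 98

98


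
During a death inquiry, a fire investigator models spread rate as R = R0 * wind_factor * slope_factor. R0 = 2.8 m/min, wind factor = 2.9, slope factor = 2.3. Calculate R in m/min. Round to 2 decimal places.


Fire spread rate calculation:
R = R0 * wind_factor * slope_factor
= 2.8 * 2.9 * 2.3
= 8.12 * 2.3
= 18.68 m/min

18.68


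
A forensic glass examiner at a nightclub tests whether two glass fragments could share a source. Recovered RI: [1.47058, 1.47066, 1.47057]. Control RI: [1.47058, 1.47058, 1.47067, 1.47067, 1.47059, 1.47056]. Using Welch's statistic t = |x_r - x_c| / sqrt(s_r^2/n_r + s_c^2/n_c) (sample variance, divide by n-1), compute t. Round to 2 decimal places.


Welch's t-criterion for glass RI comparison:
Recovered mean = sum / n_r = 4.41181 / 3 = 1.4706033
Control mean = sum / n_c = 8.82365 / 6 = 1.4706083
Recovered sample variance s_r^2 = 2.43333e-09
Control sample variance s_c^2 = 2.37667e-09
Welch SE (unpooled) = sqrt(s_r^2/n_r + s_c^2/n_c) = sqrt(8.11111e-10 + 3.96111e-10) = sqrt(1.20722e-09) = 3.47451e-05
|mean_r - mean_c| = 5e-06
t = 5e-06 / 3.47451e-05 = 0.14

0.14


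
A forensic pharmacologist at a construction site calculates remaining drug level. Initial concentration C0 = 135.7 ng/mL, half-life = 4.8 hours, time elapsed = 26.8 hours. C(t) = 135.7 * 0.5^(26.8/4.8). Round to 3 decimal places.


Drug concentration decay:
Number of half-lives = t / t_half = 26.8 / 4.8 = 5.583333
Decay factor = 0.5^5.583333 = 0.02085688
C(t) = 135.7 * 0.02085688 = 2.830 ng/mL

2.830


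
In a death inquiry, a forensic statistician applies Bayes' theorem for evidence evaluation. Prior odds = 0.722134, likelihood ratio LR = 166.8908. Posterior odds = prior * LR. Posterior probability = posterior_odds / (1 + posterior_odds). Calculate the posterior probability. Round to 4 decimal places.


Bayesian evidence evaluation:
Posterior odds = prior_odds * LR = 0.722134 * 166.8908 = 120.5175
Posterior probability = posterior_odds / (1 + posterior_odds)
= 120.5175 / (1 + 120.5175)
= 120.5175 / 121.5175
= 0.9918

0.9918


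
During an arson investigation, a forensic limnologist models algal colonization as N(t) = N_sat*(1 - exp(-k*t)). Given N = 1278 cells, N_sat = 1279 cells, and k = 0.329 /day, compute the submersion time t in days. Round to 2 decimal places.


PMSI from diatom colonization curve:
N / N_sat = 1278 / 1279 = 0.999218
1 - N/N_sat = 0.000782
ln(1 - N/N_sat) = -7.153656
t = -ln(1 - N/N_sat) / k = -(-7.153656) / 0.329 = 21.74 days

21.74


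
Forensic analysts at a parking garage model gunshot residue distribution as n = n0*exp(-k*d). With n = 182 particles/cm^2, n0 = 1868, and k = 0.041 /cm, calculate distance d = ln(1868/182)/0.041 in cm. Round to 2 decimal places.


GSR distance calculation:
n0/n = 1868 / 182 = 10.263736
ln(n0/n) = 2.328617
d = 2.328617 / 0.041 = 56.80 cm

56.80


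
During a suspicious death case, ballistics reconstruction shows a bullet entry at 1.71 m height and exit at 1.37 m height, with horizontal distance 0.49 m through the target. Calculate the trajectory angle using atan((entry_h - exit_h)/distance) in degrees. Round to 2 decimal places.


Bullet trajectory angle:
Height difference = 1.71 - 1.37 = 0.34 m
angle = atan(0.34 / 0.49)
angle = atan(0.693878)
angle = 34.76 degrees

34.76


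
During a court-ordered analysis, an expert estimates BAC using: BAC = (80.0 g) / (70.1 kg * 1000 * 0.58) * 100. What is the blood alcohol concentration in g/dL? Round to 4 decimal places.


Applying the Widmark formula:
BAC = (dose_g / (body_wt * 1000 * r)) * 100
Denominator = 70.1 * 1000 * 0.58 = 40658
BAC = (80.0 / 40658) * 100
BAC = 0.1968 g/dL

0.1968


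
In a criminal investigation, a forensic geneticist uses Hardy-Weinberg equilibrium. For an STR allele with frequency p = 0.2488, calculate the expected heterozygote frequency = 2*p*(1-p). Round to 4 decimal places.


Hardy-Weinberg heterozygote frequency:
q = 1 - p = 1 - 0.2488 = 0.7512
2pq = 2 * 0.2488 * 0.7512 = 0.3738

0.3738


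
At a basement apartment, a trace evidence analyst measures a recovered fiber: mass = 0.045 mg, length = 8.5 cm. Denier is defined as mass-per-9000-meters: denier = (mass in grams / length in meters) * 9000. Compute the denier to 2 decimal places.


Denier calculation:
Mass in grams = 0.045 mg / 1000 = 0.000045 g
Length in meters = 8.5 cm / 100 = 0.085 m
Linear density = mass / length = 0.000045 / 0.085 = 0.00052941 g/m
Denier = (g/m) * 9000 = 0.00052941 * 9000 = 4.76

4.76


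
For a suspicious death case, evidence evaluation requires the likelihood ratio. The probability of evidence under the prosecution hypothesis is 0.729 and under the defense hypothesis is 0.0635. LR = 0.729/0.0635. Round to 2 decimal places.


Likelihood ratio calculation:
LR = P(E|Hp) / P(E|Hd)
LR = 0.729 / 0.0635
LR = 11.48

11.48


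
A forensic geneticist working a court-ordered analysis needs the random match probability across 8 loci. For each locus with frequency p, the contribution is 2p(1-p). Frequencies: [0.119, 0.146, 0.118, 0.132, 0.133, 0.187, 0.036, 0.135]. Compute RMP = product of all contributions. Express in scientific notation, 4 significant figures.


Computing RMP for 8 loci:
Locus 1: 2 * 0.119 * 0.881 = 0.209678
Locus 2: 2 * 0.146 * 0.854 = 0.249368
Locus 3: 2 * 0.118 * 0.882 = 0.208152
Locus 4: 2 * 0.132 * 0.868 = 0.229152
Locus 5: 2 * 0.133 * 0.867 = 0.230622
Locus 6: 2 * 0.187 * 0.813 = 0.304062
Locus 7: 2 * 0.036 * 0.964 = 0.069408
Locus 8: 2 * 0.135 * 0.865 = 0.23355
RMP = 2.835e-06

2.835e-06


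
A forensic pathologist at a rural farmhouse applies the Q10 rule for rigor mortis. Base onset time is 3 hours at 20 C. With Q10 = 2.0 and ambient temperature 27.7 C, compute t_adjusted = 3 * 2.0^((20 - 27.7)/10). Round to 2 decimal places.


Rigor mortis time adjustment:
Exponent = (T_ref - T_actual) / 10 = (20 - 27.7) / 10 = -0.77
Q10 factor = 2.0^-0.77 = 0.58642
t_adjusted = 3 * 0.58642 = 1.76 hours

1.76


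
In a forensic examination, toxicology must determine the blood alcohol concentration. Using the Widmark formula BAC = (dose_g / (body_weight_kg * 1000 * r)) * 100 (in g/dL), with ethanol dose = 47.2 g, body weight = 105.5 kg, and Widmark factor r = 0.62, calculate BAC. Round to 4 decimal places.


Applying the Widmark formula:
BAC = (dose_g / (body_wt * 1000 * r)) * 100
Denominator = 105.5 * 1000 * 0.62 = 65410
BAC = (47.2 / 65410) * 100
BAC = 0.0722 g/dL

0.0722


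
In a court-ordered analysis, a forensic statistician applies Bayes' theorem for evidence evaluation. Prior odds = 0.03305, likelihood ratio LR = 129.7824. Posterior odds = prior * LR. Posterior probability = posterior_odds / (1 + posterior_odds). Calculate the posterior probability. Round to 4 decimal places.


Bayesian evidence evaluation:
Posterior odds = prior_odds * LR = 0.03305 * 129.7824 = 4.289308
Posterior probability = posterior_odds / (1 + posterior_odds)
= 4.289308 / (1 + 4.289308)
= 4.289308 / 5.289308
= 0.8109

0.8109


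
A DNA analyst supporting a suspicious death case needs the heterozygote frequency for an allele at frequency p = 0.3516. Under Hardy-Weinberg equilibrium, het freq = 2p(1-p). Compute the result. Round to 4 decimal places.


Hardy-Weinberg heterozygote frequency:
q = 1 - p = 1 - 0.3516 = 0.6484
2pq = 2 * 0.3516 * 0.6484 = 0.4560

0.4560


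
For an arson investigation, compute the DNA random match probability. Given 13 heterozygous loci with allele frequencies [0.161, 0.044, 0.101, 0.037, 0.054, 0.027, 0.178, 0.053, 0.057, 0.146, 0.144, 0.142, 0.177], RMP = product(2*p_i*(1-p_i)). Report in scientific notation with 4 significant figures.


Computing RMP for 13 loci:
Locus 1: 2 * 0.161 * 0.839 = 0.270158
Locus 2: 2 * 0.044 * 0.956 = 0.084128
Locus 3: 2 * 0.101 * 0.899 = 0.181598
Locus 4: 2 * 0.037 * 0.963 = 0.071262
Locus 5: 2 * 0.054 * 0.946 = 0.102168
Locus 6: 2 * 0.027 * 0.973 = 0.052542
Locus 7: 2 * 0.178 * 0.822 = 0.292632
Locus 8: 2 * 0.053 * 0.947 = 0.100382
Locus 9: 2 * 0.057 * 0.943 = 0.107502
Locus 10: 2 * 0.146 * 0.854 = 0.249368
Locus 11: 2 * 0.144 * 0.856 = 0.246528
Locus 12: 2 * 0.142 * 0.858 = 0.243672
Locus 13: 2 * 0.177 * 0.823 = 0.291342
RMP = 2.176e-11

2.176e-11


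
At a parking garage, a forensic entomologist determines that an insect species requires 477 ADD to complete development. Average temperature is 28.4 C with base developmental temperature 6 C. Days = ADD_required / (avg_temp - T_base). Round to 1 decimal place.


Insect development time:
Effective temperature = avg_temp - T_base = 28.4 - 6 = 22.4 C
Days = ADD / effective_temp = 477 / 22.4 = 21.3 days

21.3


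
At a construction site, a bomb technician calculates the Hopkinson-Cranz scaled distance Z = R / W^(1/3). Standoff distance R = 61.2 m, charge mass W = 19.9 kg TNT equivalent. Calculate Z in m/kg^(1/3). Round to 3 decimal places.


Scaled distance calculation:
W^(1/3) = 19.9^(1/3) = 2.709886
Z = R / W^(1/3) = 61.2 / 2.709886
Z = 22.584 m/kg^(1/3)

22.584


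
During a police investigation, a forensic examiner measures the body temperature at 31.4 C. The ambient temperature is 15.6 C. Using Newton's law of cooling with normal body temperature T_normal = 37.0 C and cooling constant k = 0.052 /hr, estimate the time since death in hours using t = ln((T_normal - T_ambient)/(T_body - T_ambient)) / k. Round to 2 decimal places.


Using Newton's law of cooling:
t = ln((T_normal - T_ambient) / (T_body - T_ambient)) / k
T_normal - T_ambient = 21.4
T_body - T_ambient = 15.8
Ratio = 1.35443
ln(ratio) = 0.303381
t = 0.303381 / 0.052 = 5.83 hours

5.83


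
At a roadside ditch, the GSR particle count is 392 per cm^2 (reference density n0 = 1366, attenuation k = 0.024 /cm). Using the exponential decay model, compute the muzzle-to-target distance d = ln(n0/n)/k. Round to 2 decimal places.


GSR distance calculation:
n0/n = 1366 / 392 = 3.484694
ln(n0/n) = 1.24838
d = 1.24838 / 0.024 = 52.02 cm

52.02


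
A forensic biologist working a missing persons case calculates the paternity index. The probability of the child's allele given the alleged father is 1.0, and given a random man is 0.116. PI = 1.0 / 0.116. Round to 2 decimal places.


Paternity Index calculation:
PI = P(allele|father) / P(allele|random)
PI = 1.0 / 0.116
PI = 8.62

8.62


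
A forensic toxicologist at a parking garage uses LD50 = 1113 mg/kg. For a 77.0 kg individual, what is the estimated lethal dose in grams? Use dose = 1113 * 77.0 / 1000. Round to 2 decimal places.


Lethal dose calculation:
Lethal dose = LD50 * body_weight / 1000
= 1113 * 77.0 / 1000
= 85701 / 1000
= 85.70 g

85.70


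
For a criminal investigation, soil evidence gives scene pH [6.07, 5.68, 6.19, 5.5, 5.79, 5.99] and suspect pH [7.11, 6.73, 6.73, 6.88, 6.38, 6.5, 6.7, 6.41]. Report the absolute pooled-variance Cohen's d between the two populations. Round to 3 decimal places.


Pooled-variance Cohen's d for soil pH comparison:
Scene mean = 35.22 / 6 = 5.87
Suspect mean = 53.44 / 8 = 6.68
Scene sample variance s_s^2 = 0.06724
Suspect sample variance s_c^2 = 0.0608
Pooled variance = ((n_s-1)*s_s^2 + (n_c-1)*s_c^2) / (n_s + n_c - 2) = 0.063483
Pooled SD = sqrt(0.063483) = 0.251958
Mean difference = -0.81
|d| = |-0.81| / 0.251958 = 3.215

3.215


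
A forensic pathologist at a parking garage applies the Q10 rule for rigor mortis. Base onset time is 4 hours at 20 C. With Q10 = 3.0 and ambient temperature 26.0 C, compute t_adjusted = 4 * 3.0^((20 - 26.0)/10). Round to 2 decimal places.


Rigor mortis time adjustment:
Exponent = (T_ref - T_actual) / 10 = (20 - 26.0) / 10 = -0.6
Q10 factor = 3.0^-0.6 = 0.51728
t_adjusted = 4 * 0.51728 = 2.07 hours

2.07


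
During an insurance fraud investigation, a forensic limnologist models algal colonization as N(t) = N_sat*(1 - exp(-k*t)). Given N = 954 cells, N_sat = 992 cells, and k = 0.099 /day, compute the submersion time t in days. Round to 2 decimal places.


PMSI from diatom colonization curve:
N / N_sat = 954 / 992 = 0.961694
1 - N/N_sat = 0.038306
ln(1 - N/N_sat) = -3.262149
t = -ln(1 - N/N_sat) / k = -(-3.262149) / 0.099 = 32.95 days

32.95


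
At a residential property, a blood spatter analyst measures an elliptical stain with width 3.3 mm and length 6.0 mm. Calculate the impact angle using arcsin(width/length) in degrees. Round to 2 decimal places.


Blood spatter impact angle calculation:
width / length = 3.3 / 6.0 = 0.55
angle = arcsin(0.55)
angle = 33.37 degrees

33.37


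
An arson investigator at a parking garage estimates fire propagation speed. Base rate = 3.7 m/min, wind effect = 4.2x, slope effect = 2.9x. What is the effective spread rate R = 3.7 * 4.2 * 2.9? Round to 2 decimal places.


Fire spread rate calculation:
R = R0 * wind_factor * slope_factor
= 3.7 * 4.2 * 2.9
= 15.54 * 2.9
= 45.07 m/min

45.07


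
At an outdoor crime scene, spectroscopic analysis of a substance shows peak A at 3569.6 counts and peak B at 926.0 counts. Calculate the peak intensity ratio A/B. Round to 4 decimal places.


Spectral peak ratio:
Peak A = 3569.6 counts
Peak B = 926.0 counts
Ratio = 3569.6 / 926.0 = 3.8549

3.8549


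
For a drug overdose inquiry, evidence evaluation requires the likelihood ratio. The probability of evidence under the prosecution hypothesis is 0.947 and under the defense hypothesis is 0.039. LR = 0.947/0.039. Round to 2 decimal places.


Likelihood ratio calculation:
LR = P(E|Hp) / P(E|Hd)
LR = 0.947 / 0.039
LR = 24.28

24.28


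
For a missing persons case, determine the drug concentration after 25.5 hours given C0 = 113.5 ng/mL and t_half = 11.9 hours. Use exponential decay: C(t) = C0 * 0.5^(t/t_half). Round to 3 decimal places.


Drug concentration decay:
Number of half-lives = t / t_half = 25.5 / 11.9 = 2.142857
Decay factor = 0.5^2.142857 = 0.22643094
C(t) = 113.5 * 0.22643094 = 25.700 ng/mL

25.700


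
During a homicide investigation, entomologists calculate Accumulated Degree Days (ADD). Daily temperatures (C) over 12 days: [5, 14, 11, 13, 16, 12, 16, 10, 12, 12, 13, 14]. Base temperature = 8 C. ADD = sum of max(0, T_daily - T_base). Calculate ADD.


Computing ADD day by day:
Day 1: max(0, 5 - 8) = 0
Day 2: max(0, 14 - 8) = 6
Day 3: max(0, 11 - 8) = 3
Day 4: max(0, 13 - 8) = 5
Day 5: max(0, 16 - 8) = 8
Day 6: max(0, 12 - 8) = 4
Day 7: max(0, 16 - 8) = 8
Day 8: max(0, 10 - 8) = 2
Day 9: max(0, 12 - 8) = 4
Day 10: max(0, 12 - 8) = 4
Day 11: max(0, 13 - 8) = 5
Day 12: max(0, 14 - 8) = 6
Total ADD = 55

55


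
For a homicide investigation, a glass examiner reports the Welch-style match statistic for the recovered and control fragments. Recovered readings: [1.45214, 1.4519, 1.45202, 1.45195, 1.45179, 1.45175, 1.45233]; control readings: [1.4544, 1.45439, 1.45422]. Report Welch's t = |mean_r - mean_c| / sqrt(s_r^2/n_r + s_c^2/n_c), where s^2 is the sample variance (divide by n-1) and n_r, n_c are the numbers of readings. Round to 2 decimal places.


Welch's t-criterion for glass RI comparison:
Recovered mean = sum / n_r = 10.16388 / 7 = 1.4519829
Control mean = sum / n_c = 4.36301 / 3 = 1.4543367
Recovered sample variance s_r^2 = 4.09905e-08
Control sample variance s_c^2 = 1.02333e-08
Welch SE (unpooled) = sqrt(s_r^2/n_r + s_c^2/n_c) = sqrt(5.85578e-09 + 3.41111e-09) = sqrt(9.26689e-09) = 9.62647e-05
|mean_r - mean_c| = 0.00235381
t = 0.00235381 / 9.62647e-05 = 24.45

24.45


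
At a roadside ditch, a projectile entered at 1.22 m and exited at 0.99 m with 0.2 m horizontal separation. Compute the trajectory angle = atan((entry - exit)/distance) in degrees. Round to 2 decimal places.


Bullet trajectory angle:
Height difference = 1.22 - 0.99 = 0.23 m
angle = atan(0.23 / 0.2)
angle = atan(1.15)
angle = 48.99 degrees

48.99


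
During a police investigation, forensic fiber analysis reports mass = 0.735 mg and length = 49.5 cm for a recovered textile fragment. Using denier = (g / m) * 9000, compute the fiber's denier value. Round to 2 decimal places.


Denier calculation:
Mass in grams = 0.735 mg / 1000 = 0.000735 g
Length in meters = 49.5 cm / 100 = 0.495 m
Linear density = mass / length = 0.000735 / 0.495 = 0.00148485 g/m
Denier = (g/m) * 9000 = 0.00148485 * 9000 = 13.36

13.36


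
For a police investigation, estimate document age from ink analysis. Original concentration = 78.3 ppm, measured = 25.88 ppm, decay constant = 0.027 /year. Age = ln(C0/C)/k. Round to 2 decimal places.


Document age estimation:
C0/C = 78.3 / 25.88 = 3.025502
ln(C0/C) = 1.107077
t = 1.107077 / 0.027 = 41.00 years

41.00


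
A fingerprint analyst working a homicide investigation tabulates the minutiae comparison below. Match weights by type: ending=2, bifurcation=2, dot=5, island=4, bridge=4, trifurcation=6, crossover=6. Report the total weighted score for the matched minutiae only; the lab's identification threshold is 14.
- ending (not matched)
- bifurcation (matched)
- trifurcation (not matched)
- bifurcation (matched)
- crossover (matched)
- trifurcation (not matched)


Weighted minutiae match score:
  ending: not matched, +0
  bifurcation: matched, +2 (running total 2)
  trifurcation: not matched, +0
  bifurcation: matched, +2 (running total 4)
  crossover: matched, +6 (running total 10)
  trifurcation: not matched, +0
Total score = 10
Threshold = 14; verdict = inconclusive

10


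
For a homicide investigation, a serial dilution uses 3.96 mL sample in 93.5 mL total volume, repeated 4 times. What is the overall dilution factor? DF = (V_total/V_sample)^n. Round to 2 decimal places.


Dilution factor calculation:
Single dilution = V_total / V_sample = 93.5 / 3.96 ≈ 23.611111
Number of dilutions = 4
Total DF = (93.5 / 3.96)^4 (full precision, rounded at the end) = 310789.04

310789.04


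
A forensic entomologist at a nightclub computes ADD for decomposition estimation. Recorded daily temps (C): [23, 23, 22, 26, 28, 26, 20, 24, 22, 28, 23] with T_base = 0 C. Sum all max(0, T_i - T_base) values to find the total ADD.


Computing ADD day by day:
Day 1: max(0, 23 - 0) = 23
Day 2: max(0, 23 - 0) = 23
Day 3: max(0, 22 - 0) = 22
Day 4: max(0, 26 - 0) = 26
Day 5: max(0, 28 - 0) = 28
Day 6: max(0, 26 - 0) = 26
Day 7: max(0, 20 - 0) = 20
Day 8: max(0, 24 - 0) = 24
Day 9: max(0, 22 - 0) = 22
Day 10: max(0, 28 - 0) = 28
Day 11: max(0, 23 - 0) = 23
Total ADD = 265

265


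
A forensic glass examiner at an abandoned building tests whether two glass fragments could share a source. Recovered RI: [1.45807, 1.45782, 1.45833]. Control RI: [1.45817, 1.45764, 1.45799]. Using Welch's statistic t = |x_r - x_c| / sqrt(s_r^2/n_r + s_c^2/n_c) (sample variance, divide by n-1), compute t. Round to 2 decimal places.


Welch's t-criterion for glass RI comparison:
Recovered mean = sum / n_r = 4.37422 / 3 = 1.4580733
Control mean = sum / n_c = 4.3738 / 3 = 1.4579333
Recovered sample variance s_r^2 = 6.50333e-08
Control sample variance s_c^2 = 7.26333e-08
Welch SE (unpooled) = sqrt(s_r^2/n_r + s_c^2/n_c) = sqrt(2.16778e-08 + 2.42111e-08) = sqrt(4.58889e-08) = 0.000214217
|mean_r - mean_c| = 0.00014
t = 0.00014 / 0.000214217 = 0.65

0.65


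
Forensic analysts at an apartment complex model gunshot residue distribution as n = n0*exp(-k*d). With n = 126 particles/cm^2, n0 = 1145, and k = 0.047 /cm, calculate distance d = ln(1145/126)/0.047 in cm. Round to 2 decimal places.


GSR distance calculation:
n0/n = 1145 / 126 = 9.087302
ln(n0/n) = 2.206878
d = 2.206878 / 0.047 = 46.95 cm

46.95


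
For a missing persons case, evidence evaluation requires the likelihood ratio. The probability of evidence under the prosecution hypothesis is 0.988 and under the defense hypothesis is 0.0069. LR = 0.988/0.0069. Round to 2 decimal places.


Likelihood ratio calculation:
LR = P(E|Hp) / P(E|Hd)
LR = 0.988 / 0.0069
LR = 143.19

143.19


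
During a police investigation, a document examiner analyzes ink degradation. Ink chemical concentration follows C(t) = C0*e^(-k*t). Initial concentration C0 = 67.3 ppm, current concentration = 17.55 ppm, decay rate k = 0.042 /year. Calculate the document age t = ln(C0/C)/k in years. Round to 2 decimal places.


Document age estimation:
C0/C = 67.3 / 17.55 = 3.834758
ln(C0/C) = 1.344106
t = 1.344106 / 0.042 = 32.00 years

32.00


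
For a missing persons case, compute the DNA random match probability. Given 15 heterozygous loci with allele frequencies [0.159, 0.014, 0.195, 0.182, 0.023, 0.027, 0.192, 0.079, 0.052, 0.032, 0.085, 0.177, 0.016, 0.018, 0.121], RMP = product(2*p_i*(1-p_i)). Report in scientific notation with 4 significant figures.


Computing RMP for 15 loci:
Locus 1: 2 * 0.159 * 0.841 = 0.267438
Locus 2: 2 * 0.014 * 0.986 = 0.027608
Locus 3: 2 * 0.195 * 0.805 = 0.31395
Locus 4: 2 * 0.182 * 0.818 = 0.297752
Locus 5: 2 * 0.023 * 0.977 = 0.044942
Locus 6: 2 * 0.027 * 0.973 = 0.052542
Locus 7: 2 * 0.192 * 0.808 = 0.310272
Locus 8: 2 * 0.079 * 0.921 = 0.145518
Locus 9: 2 * 0.052 * 0.948 = 0.098592
Locus 10: 2 * 0.032 * 0.968 = 0.061952
Locus 11: 2 * 0.085 * 0.915 = 0.15555
Locus 12: 2 * 0.177 * 0.823 = 0.291342
Locus 13: 2 * 0.016 * 0.984 = 0.031488
Locus 14: 2 * 0.018 * 0.982 = 0.035352
Locus 15: 2 * 0.121 * 0.879 = 0.212718
RMP = 4.823e-15

4.823e-15


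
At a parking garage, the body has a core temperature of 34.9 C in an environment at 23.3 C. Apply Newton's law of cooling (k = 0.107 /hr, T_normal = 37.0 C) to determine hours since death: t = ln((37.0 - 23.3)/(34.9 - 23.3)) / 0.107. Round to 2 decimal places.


Using Newton's law of cooling:
t = ln((T_normal - T_ambient) / (T_body - T_ambient)) / k
T_normal - T_ambient = 13.7
T_body - T_ambient = 11.6
Ratio = 1.181034
ln(ratio) = 0.16639
t = 0.16639 / 0.107 = 1.56 hours

1.56


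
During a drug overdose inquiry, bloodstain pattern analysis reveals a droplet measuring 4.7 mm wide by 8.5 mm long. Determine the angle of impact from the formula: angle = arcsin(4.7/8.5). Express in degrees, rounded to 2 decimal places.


Blood spatter impact angle calculation:
width / length = 4.7 / 8.5 = 0.552941
angle = arcsin(0.552941)
angle = 33.57 degrees

33.57


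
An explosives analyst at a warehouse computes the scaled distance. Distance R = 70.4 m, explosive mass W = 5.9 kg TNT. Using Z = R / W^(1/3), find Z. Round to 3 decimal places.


Scaled distance calculation:
W^(1/3) = 5.9^(1/3) = 1.806969
Z = R / W^(1/3) = 70.4 / 1.806969
Z = 38.960 m/kg^(1/3)

38.960


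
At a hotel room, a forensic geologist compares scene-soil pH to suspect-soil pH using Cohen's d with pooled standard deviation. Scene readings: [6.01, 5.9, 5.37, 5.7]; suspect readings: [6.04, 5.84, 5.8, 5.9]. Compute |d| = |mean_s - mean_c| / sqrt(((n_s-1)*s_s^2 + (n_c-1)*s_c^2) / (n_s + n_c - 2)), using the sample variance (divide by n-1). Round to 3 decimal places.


Pooled-variance Cohen's d for soil pH comparison:
Scene mean = 22.98 / 4 = 5.745
Suspect mean = 23.58 / 4 = 5.895
Scene sample variance s_s^2 = 0.078967
Suspect sample variance s_c^2 = 0.011033
Pooled variance = ((n_s-1)*s_s^2 + (n_c-1)*s_c^2) / (n_s + n_c - 2) = 0.045
Pooled SD = sqrt(0.045) = 0.212132
Mean difference = -0.15
|d| = |-0.15| / 0.212132 = 0.707

0.707


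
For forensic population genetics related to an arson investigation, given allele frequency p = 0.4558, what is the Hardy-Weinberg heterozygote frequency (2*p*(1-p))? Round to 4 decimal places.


Hardy-Weinberg heterozygote frequency:
q = 1 - p = 1 - 0.4558 = 0.5442
2pq = 2 * 0.4558 * 0.5442 = 0.4961

0.4961
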